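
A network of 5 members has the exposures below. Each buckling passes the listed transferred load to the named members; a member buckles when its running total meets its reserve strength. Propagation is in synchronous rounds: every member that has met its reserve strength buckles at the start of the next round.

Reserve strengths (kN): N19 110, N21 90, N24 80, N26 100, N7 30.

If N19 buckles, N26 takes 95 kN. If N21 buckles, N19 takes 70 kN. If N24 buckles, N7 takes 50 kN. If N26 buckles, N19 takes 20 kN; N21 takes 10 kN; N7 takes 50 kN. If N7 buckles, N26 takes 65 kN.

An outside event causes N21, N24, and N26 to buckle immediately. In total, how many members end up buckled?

4

Round 1 — N21, N24, N26 buckle (initial).
  N19: +70+20 → 90 < 110
  N7: +50+50 → 100 ≥ 30
Round 2 — N7 buckles.
No further bucklings.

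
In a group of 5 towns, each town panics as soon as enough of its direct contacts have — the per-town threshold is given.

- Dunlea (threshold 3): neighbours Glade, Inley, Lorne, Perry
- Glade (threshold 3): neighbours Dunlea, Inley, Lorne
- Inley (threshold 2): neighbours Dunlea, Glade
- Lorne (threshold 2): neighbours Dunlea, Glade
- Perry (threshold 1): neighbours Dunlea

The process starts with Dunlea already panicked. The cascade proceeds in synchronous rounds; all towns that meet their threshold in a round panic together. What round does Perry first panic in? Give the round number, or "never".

2

Round 1 — Dunlea panics (initial).
Round 2 — checking thresholds:
  Glade: 1 of 3 neighbours < 3, below threshold.
  Inley: 1 of 2 neighbours < 2, below threshold.
  Lorne: 1 of 2 neighbours < 2, below threshold.
  Perry: 1 of 1 neighbours ≥ 1, panics.
Round 3 — no new panics; cascade stops.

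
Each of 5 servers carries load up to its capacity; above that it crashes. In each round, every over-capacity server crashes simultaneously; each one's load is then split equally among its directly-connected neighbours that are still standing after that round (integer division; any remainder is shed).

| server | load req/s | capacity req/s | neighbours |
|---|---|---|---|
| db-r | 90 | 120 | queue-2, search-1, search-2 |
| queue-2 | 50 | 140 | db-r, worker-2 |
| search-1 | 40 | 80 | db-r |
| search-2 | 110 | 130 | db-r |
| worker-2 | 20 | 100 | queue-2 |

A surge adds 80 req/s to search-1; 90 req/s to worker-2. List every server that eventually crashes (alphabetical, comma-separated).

Round 1 — search-1 at 120 > 80; worker-2 at 110 > 100. search-1, worker-2 crash.
  search-1 sheds 120 req/s to db-r: 120 each.
    db-r: 90+120 = 210 > 120
  worker-2 sheds 110 req/s to queue-2: 110 each.
    queue-2: 50+110 = 160 > 140
Round 2 — db-r, queue-2 crash.
  db-r sheds 210 req/s to search-2: 210 each.
    search-2: 110+210 = 320 > 130
  queue-2 sheds 160 req/s: no online neighbours, lost.
Round 3 — search-2 crashes.
  search-2 sheds 320 req/s: no online neighbours, lost.
No further crashes.

db-r, queue-2, search-1, search-2, worker-2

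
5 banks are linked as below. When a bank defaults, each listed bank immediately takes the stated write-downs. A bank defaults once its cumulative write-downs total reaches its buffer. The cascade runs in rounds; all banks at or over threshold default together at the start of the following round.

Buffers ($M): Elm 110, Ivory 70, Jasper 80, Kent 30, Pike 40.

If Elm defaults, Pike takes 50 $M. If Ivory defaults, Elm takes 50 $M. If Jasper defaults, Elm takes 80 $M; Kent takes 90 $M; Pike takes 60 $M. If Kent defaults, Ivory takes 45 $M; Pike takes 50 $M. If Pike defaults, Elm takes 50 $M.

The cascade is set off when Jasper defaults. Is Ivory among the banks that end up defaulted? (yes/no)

no

Round 1 — Jasper defaults (initial).
  Elm: +80 → 80 < 110
  Kent: +90 → 90 ≥ 30
  Pike: +60 → 60 ≥ 40
Round 2 — Kent, Pike default.
  Elm: +50 → 130 ≥ 110
  Ivory: +45 → 45 < 70
Round 3 — Elm defaults.
No further defaults.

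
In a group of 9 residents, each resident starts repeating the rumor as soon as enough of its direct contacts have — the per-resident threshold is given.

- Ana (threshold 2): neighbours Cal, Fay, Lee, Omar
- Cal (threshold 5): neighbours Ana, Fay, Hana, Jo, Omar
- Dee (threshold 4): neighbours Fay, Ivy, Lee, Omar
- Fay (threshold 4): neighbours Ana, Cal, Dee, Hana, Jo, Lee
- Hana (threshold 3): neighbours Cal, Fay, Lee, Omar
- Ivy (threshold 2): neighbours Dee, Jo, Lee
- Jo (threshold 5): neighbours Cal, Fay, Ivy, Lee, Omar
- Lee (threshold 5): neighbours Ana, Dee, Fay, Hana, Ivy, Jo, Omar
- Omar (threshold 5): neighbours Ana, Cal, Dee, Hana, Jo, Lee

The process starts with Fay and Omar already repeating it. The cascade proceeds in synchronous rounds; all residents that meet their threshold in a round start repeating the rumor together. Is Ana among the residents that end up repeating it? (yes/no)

yes

Round 1 — Fay, Omar start repeating the rumor (initial).
Round 2 — checking thresholds:
  Ana: 2 of 4 neighbours ≥ 2, starts repeating the rumor.
  Cal: 2 of 5 neighbours < 5, holds.
  Dee: 2 of 4 neighbours < 4, holds.
  Hana: 2 of 4 neighbours < 3, holds.
  Jo: 2 of 5 neighbours < 5, holds.
  Lee: 2 of 7 neighbours < 5, holds.
Round 3 — no new spreads; cascade stops.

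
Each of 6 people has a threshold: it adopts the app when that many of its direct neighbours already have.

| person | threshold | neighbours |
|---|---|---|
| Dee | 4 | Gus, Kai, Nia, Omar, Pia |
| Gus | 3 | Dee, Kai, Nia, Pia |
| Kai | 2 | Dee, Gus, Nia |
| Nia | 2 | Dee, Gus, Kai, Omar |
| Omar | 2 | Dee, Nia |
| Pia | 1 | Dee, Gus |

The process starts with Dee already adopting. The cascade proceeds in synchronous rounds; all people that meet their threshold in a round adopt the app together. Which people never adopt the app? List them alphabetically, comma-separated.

Round 1 — Dee adopts the app (initial).
Round 2 — checking thresholds:
  Gus: 1 of 4 neighbours < 3, below threshold.
  Kai: 1 of 3 neighbours < 2, below threshold.
  Nia: 1 of 4 neighbours < 2, below threshold.
  Omar: 1 of 2 neighbours < 2, below threshold.
  Pia: 1 of 2 neighbours ≥ 1, adopts the app.
Round 3 — no new adoptions; cascade stops.

Gus, Kai, Nia, Omar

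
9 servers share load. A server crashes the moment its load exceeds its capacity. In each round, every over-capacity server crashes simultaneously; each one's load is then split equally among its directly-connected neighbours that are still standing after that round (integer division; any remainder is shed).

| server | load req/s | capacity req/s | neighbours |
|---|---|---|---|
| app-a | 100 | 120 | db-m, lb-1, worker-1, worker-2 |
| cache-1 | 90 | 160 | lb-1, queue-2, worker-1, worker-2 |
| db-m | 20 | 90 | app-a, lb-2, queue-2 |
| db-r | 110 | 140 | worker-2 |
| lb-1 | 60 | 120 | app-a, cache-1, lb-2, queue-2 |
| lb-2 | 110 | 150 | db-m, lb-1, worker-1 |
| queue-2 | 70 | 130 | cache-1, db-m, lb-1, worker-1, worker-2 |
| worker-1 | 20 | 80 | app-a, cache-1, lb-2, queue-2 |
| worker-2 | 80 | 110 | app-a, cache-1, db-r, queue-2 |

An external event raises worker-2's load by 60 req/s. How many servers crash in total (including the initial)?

3

Round 1 — worker-2 at 140 > 110. worker-2 crashes.
  worker-2 sheds 140 req/s to app-a, cache-1, db-r, queue-2: 35 each.
    app-a: 100+35 = 135 > 120
    cache-1: 90+35 = 125 ≤ 160
    db-r: 110+35 = 145 > 140
    queue-2: 70+35 = 105 ≤ 130
Round 2 — app-a, db-r crash.
  app-a sheds 135 req/s to db-m, lb-1, worker-1: 45 each.
    db-m: 20+45 = 65 ≤ 90
    lb-1: 60+45 = 105 ≤ 120
    worker-1: 20+45 = 65 ≤ 80
  db-r sheds 145 req/s: no online neighbours, lost.
No further crashes.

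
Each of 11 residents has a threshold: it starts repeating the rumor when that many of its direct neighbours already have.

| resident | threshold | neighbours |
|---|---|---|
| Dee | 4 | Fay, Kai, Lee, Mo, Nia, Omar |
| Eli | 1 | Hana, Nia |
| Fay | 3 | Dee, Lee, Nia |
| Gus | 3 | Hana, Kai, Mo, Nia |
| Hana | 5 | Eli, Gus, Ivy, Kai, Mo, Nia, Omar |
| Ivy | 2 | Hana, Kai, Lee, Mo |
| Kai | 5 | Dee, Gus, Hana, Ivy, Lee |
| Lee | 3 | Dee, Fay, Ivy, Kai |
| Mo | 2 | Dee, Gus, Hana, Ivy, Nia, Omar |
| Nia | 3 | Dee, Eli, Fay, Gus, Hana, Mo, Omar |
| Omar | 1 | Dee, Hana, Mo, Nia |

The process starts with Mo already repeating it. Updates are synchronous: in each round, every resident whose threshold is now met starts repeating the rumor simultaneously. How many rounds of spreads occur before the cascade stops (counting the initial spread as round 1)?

2

Round 1 — Mo starts repeating the rumor (initial).
Round 2 — checking thresholds:
  Dee: 1 of 6 neighbours < 4, holds.
  Gus: 1 of 4 neighbours < 3, holds.
  Hana: 1 of 7 neighbours < 5, holds.
  Ivy: 1 of 4 neighbours < 2, holds.
  Nia: 1 of 7 neighbours < 3, holds.
  Omar: 1 of 4 neighbours ≥ 1, starts repeating the rumor.
Round 3 — no new spreads; cascade stops.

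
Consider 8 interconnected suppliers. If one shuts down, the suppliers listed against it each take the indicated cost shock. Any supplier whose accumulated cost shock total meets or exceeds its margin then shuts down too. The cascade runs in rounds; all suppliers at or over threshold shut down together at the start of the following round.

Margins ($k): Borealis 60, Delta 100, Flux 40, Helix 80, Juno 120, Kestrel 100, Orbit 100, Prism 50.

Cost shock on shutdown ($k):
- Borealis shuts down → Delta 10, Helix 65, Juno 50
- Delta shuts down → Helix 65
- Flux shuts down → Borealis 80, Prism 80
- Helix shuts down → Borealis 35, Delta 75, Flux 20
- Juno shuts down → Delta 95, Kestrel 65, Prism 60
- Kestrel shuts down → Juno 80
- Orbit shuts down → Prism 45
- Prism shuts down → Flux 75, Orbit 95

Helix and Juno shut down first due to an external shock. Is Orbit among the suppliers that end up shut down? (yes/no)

no

Round 1 — Helix, Juno shut down (initial).
  Borealis: +35 → 35 < 60
  Delta: +75+95 → 170 ≥ 100
  Flux: +20 → 20 < 40
  Kestrel: +65 → 65 < 100
  Prism: +60 → 60 ≥ 50
Round 2 — Delta, Prism shut down.
  Flux: +75 → 95 ≥ 40
  Orbit: +95 → 95 < 100
Round 3 — Flux shuts down.
  Borealis: +80 → 115 ≥ 60
Round 4 — Borealis shuts down.
No further shutdowns.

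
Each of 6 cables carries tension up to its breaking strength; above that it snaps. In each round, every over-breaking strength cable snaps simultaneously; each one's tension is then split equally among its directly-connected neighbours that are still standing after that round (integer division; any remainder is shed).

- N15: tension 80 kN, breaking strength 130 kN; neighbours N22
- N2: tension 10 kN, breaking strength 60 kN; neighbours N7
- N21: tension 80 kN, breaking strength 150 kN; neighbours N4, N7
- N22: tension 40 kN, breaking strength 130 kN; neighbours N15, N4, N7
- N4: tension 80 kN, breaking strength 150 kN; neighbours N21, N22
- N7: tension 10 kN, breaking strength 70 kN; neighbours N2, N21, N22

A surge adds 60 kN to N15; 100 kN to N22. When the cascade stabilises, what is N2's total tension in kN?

50

Round 1 — N15 at 140 > 130; N22 at 140 > 130. N15, N22 snap.
  N15 sheds 140 kN: no online neighbours, lost.
  N22 sheds 140 kN to N4, N7: 70 each.
    N4: 80+70 = 150 ≤ 150
    N7: 10+70 = 80 > 70
Round 2 — N7 snaps.
  N7 sheds 80 kN to N2, N21: 40 each.
    N2: 10+40 = 50 ≤ 60
    N21: 80+40 = 120 ≤ 150
No further breaks.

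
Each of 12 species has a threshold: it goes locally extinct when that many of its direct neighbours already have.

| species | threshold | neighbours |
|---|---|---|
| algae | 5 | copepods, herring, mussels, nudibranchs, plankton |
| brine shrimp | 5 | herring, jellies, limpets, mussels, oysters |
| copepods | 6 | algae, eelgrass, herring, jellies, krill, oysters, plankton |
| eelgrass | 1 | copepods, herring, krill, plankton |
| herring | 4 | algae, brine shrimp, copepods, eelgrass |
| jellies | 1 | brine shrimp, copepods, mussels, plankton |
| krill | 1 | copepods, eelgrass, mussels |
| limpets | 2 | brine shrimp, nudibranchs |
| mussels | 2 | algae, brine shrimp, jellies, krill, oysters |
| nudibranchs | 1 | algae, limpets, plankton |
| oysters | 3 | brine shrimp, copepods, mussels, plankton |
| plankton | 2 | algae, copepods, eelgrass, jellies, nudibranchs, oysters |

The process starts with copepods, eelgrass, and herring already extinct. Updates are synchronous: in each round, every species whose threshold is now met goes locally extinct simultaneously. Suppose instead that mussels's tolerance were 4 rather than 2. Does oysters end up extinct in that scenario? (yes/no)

no

With mussels's tolerance at 4:
Round 1 — copepods, eelgrass, herring go locally extinct (initial).
Round 2 — checking thresholds:
  algae: 2 of 5 neighbours < 5, not yet.
  brine shrimp: 1 of 5 neighbours < 5, not yet.
  jellies: 1 of 4 neighbours ≥ 1, goes locally extinct.
  krill: 2 of 3 neighbours ≥ 1, goes locally extinct.
  oysters: 1 of 4 neighbours < 3, not yet.
  plankton: 2 of 6 neighbours ≥ 2, goes locally extinct.
Round 3 — checking thresholds:
  algae: 3 of 5 neighbours < 5, not yet.
  brine shrimp: 2 of 5 neighbours < 5, not yet.
  mussels: 2 of 5 neighbours < 4, not yet.
  nudibranchs: 1 of 3 neighbours ≥ 1, goes locally extinct.
  oysters: 2 of 4 neighbours < 3, not yet.
Round 4 — no new extinctions; cascade stops.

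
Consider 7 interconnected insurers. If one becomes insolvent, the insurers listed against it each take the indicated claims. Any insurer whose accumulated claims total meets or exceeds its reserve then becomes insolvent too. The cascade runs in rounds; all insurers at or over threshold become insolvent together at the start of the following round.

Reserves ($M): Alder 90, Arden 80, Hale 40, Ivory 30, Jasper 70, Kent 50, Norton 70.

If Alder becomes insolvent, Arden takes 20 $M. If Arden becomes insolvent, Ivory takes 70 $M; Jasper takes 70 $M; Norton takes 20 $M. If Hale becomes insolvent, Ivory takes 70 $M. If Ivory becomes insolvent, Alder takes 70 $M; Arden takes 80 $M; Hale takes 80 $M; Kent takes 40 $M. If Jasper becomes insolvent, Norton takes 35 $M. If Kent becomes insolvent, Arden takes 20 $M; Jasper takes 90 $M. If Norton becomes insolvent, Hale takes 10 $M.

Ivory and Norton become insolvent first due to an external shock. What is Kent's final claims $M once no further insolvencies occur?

40

Round 1 — Ivory, Norton become insolvent (initial).
  Alder: +70 → 70 < 90
  Arden: +80 → 80 ≥ 80
  Hale: +80+10 → 90 ≥ 40
  Kent: +40 → 40 < 50
Round 2 — Arden, Hale become insolvent.
  Jasper: +70 → 70 ≥ 70
Round 3 — Jasper becomes insolvent.
No further insolvencies.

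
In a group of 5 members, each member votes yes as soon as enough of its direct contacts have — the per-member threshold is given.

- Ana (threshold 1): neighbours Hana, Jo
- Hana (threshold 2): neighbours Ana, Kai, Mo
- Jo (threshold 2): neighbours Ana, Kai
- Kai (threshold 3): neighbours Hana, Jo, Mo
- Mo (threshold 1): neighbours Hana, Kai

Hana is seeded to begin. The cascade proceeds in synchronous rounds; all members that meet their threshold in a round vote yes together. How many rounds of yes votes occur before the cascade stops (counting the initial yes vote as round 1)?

2

Round 1 — Hana votes yes (initial).
Round 2 — checking thresholds:
  Ana: 1 of 2 neighbours ≥ 1, votes yes.
  Kai: 1 of 3 neighbours < 3, holds.
  Mo: 1 of 2 neighbours ≥ 1, votes yes.
Round 3 — no new yes votes; cascade stops.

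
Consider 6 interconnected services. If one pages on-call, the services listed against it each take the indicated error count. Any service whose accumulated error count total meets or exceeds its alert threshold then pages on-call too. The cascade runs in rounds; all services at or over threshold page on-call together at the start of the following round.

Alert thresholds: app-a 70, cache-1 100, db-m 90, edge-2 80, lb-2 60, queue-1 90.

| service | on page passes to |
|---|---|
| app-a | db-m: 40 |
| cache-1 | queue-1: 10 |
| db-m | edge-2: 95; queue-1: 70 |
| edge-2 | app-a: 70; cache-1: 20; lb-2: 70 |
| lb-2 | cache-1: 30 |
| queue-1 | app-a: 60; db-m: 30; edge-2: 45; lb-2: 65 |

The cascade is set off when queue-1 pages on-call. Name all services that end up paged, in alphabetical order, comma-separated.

Round 1 — queue-1 pages on-call (initial).
  app-a: +60 → 60 < 70
  db-m: +30 → 30 < 90
  edge-2: +45 → 45 < 80
  lb-2: +65 → 65 ≥ 60
Round 2 — lb-2 pages on-call.
  cache-1: +30 → 30 < 100
No further pages.

lb-2, queue-1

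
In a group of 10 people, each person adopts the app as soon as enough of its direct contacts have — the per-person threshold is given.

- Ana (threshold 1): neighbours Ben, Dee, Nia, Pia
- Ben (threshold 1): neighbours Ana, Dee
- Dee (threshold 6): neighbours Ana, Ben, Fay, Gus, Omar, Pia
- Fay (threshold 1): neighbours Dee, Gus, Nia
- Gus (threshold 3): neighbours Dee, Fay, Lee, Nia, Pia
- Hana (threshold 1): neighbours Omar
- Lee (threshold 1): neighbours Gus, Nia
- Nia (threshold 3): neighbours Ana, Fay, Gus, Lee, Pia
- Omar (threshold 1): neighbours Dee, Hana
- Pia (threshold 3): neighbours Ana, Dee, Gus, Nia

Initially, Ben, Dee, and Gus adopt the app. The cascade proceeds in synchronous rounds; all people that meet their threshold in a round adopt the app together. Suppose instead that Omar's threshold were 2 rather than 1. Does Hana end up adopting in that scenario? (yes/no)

With Omar's threshold at 2:
Round 1 — Ben, Dee, Gus adopt the app (initial).
Round 2 — checking thresholds:
  Ana: 2 of 4 neighbours ≥ 1, adopts the app.
  Fay: 2 of 3 neighbours ≥ 1, adopts the app.
  Lee: 1 of 2 neighbours ≥ 1, adopts the app.
  Nia: 1 of 5 neighbours < 3, below threshold.
  Omar: 1 of 2 neighbours < 2, below threshold.
  Pia: 2 of 4 neighbours < 3, below threshold.
Round 3 — checking thresholds:
  Nia: 4 of 5 neighbours ≥ 3, adopts the app.
  Omar: 1 of 2 neighbours < 2, below threshold.
  Pia: 3 of 4 neighbours ≥ 3, adopts the app.
Round 4 — no new adoptions; cascade stops.

no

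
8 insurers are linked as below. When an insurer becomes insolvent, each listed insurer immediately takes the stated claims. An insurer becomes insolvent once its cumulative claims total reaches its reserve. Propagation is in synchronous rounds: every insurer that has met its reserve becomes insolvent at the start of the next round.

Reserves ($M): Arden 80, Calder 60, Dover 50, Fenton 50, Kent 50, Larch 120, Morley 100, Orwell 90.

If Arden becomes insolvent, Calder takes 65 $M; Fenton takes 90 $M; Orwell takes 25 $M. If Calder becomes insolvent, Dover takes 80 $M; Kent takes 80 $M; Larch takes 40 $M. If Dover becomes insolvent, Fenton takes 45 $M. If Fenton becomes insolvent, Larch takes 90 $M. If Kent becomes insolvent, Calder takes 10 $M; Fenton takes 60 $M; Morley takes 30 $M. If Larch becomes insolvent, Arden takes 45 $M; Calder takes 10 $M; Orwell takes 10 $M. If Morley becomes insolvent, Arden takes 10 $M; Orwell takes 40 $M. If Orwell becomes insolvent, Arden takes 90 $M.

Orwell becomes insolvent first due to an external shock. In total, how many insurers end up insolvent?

Round 1 — Orwell becomes insolvent (initial).
  Arden: +90 → 90 ≥ 80
Round 2 — Arden becomes insolvent.
  Calder: +65 → 65 ≥ 60
  Fenton: +90 → 90 ≥ 50
Round 3 — Calder, Fenton become insolvent.
  Dover: +80 → 80 ≥ 50
  Kent: +80 → 80 ≥ 50
  Larch: +40+90 → 130 ≥ 120
Round 4 — Dover, Kent, Larch become insolvent.
  Morley: +30 → 30 < 100
No further insolvencies.

7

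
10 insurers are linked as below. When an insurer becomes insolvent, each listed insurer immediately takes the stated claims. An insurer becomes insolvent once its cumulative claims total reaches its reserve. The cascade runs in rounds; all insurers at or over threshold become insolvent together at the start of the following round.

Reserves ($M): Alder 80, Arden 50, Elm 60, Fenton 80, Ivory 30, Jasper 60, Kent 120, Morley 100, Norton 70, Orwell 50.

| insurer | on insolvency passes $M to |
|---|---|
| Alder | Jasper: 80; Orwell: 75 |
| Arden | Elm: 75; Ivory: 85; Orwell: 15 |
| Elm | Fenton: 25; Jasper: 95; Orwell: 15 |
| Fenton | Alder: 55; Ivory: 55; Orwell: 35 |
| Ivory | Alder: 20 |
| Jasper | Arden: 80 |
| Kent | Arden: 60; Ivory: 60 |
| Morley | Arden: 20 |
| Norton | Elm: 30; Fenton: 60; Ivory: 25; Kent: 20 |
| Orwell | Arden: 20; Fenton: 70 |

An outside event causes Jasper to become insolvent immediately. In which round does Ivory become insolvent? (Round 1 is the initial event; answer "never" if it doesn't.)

3

Round 1 — Jasper becomes insolvent (initial).
  Arden: +80 → 80 ≥ 50
Round 2 — Arden becomes insolvent.
  Elm: +75 → 75 ≥ 60
  Ivory: +85 → 85 ≥ 30
  Orwell: +15 → 15 < 50
Round 3 — Elm, Ivory become insolvent.
  Alder: +20 → 20 < 80
  Fenton: +25 → 25 < 80
  Orwell: +15 → 30 < 50
No further insolvencies.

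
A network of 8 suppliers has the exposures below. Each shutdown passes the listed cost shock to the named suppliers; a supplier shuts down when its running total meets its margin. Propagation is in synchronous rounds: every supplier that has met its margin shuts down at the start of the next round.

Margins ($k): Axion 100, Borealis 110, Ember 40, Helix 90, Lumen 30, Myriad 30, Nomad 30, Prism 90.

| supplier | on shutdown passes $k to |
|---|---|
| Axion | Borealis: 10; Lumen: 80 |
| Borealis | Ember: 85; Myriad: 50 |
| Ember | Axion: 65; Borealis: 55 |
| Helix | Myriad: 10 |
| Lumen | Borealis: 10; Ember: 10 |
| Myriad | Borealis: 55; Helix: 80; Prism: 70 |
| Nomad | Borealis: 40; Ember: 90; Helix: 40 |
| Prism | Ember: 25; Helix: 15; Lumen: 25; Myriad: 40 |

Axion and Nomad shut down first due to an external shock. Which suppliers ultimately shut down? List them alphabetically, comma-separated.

Round 1 — Axion, Nomad shut down (initial).
  Borealis: +10+40 → 50 < 110
  Ember: +90 → 90 ≥ 40
  Helix: +40 → 40 < 90
  Lumen: +80 → 80 ≥ 30
Round 2 — Ember, Lumen shut down.
  Borealis: +55+10 → 115 ≥ 110
Round 3 — Borealis shuts down.
  Myriad: +50 → 50 ≥ 30
Round 4 — Myriad shuts down.
  Helix: +80 → 120 ≥ 90
  Prism: +70 → 70 < 90
Round 5 — Helix shuts down.
No further shutdowns.

Axion, Borealis, Ember, Helix, Lumen, Myriad, Nomad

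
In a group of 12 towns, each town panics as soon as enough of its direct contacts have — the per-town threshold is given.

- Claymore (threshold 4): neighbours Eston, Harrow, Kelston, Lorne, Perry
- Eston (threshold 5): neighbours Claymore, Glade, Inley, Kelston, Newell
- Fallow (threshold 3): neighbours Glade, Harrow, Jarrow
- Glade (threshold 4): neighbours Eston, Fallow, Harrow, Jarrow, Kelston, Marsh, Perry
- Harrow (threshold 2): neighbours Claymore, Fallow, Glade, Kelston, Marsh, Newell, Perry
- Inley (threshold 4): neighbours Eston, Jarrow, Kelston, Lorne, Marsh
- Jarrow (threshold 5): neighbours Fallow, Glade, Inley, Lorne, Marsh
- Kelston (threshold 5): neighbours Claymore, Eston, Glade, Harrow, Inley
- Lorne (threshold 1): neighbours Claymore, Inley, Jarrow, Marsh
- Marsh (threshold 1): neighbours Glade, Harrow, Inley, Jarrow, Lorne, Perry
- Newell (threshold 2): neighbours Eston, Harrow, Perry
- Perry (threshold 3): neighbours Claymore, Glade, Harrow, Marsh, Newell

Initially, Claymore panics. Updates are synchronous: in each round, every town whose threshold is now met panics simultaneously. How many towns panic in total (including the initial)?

6

Round 1 — Claymore panics (initial).
Round 2 — checking thresholds:
  Eston: 1 of 5 neighbours < 5, holds.
  Harrow: 1 of 7 neighbours < 2, holds.
  Kelston: 1 of 5 neighbours < 5, holds.
  Lorne: 1 of 4 neighbours ≥ 1, panics.
  Perry: 1 of 5 neighbours < 3, holds.
Round 3 — checking thresholds:
  Eston: 1 of 5 neighbours < 5, holds.
  Harrow: 1 of 7 neighbours < 2, holds.
  Inley: 1 of 5 neighbours < 4, holds.
  Jarrow: 1 of 5 neighbours < 5, holds.
  Kelston: 1 of 5 neighbours < 5, holds.
  Marsh: 1 of 6 neighbours ≥ 1, panics.
  Perry: 1 of 5 neighbours < 3, holds.
Round 4 — checking thresholds:
  Eston: 1 of 5 neighbours < 5, holds.
  Glade: 1 of 7 neighbours < 4, holds.
  Harrow: 2 of 7 neighbours ≥ 2, panics.
  Inley: 2 of 5 neighbours < 4, holds.
  Jarrow: 2 of 5 neighbours < 5, holds.
  Kelston: 1 of 5 neighbours < 5, holds.
  Perry: 2 of 5 neighbours < 3, holds.
Round 5 — checking thresholds:
  Eston: 1 of 5 neighbours < 5, holds.
  Fallow: 1 of 3 neighbours < 3, holds.
  Glade: 2 of 7 neighbours < 4, holds.
  Inley: 2 of 5 neighbours < 4, holds.
  Jarrow: 2 of 5 neighbours < 5, holds.
  Kelston: 2 of 5 neighbours < 5, holds.
  Newell: 1 of 3 neighbours < 2, holds.
  Perry: 3 of 5 neighbours ≥ 3, panics.
Round 6 — checking thresholds:
  Eston: 1 of 5 neighbours < 5, holds.
  Fallow: 1 of 3 neighbours < 3, holds.
  Glade: 3 of 7 neighbours < 4, holds.
  Inley: 2 of 5 neighbours < 4, holds.
  Jarrow: 2 of 5 neighbours < 5, holds.
  Kelston: 2 of 5 neighbours < 5, holds.
  Newell: 2 of 3 neighbours ≥ 2, panics.
Round 7 — no new panics; cascade stops.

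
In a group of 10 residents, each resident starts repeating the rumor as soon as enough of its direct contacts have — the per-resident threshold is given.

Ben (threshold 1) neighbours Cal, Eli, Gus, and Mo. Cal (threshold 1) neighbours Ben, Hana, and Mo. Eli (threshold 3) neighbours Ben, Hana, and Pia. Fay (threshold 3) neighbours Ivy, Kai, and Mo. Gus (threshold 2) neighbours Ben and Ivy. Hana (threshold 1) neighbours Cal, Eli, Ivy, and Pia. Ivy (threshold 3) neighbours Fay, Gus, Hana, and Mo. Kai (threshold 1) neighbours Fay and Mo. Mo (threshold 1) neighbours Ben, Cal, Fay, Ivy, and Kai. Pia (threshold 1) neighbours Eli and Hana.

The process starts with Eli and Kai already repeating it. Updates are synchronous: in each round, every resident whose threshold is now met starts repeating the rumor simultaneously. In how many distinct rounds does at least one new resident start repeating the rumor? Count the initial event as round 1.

Round 1 — Eli, Kai start repeating the rumor (initial).
Round 2 — checking thresholds:
  Ben: 1 of 4 neighbours ≥ 1, starts repeating the rumor.
  Fay: 1 of 3 neighbours < 3, not yet.
  Hana: 1 of 4 neighbours ≥ 1, starts repeating the rumor.
  Mo: 1 of 5 neighbours ≥ 1, starts repeating the rumor.
  Pia: 1 of 2 neighbours ≥ 1, starts repeating the rumor.
Round 3 — checking thresholds:
  Cal: 3 of 3 neighbours ≥ 1, starts repeating the rumor.
  Fay: 2 of 3 neighbours < 3, not yet.
  Gus: 1 of 2 neighbours < 2, not yet.
  Ivy: 2 of 4 neighbours < 3, not yet.
Round 4 — no new spreads; cascade stops.

3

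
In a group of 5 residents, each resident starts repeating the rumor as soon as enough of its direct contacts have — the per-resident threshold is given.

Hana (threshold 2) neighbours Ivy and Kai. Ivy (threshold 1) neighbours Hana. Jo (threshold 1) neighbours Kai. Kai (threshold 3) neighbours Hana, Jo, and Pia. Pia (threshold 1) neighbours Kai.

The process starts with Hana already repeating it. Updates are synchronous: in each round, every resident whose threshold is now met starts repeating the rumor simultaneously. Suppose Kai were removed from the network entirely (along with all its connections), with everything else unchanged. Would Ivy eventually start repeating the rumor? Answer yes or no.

With Kai removed:
Round 1 — Hana starts repeating the rumor (initial).
Round 2 — checking thresholds:
  Ivy: 1 of 1 neighbours ≥ 1, starts repeating the rumor.
Round 3 — no new spreads; cascade stops.

yes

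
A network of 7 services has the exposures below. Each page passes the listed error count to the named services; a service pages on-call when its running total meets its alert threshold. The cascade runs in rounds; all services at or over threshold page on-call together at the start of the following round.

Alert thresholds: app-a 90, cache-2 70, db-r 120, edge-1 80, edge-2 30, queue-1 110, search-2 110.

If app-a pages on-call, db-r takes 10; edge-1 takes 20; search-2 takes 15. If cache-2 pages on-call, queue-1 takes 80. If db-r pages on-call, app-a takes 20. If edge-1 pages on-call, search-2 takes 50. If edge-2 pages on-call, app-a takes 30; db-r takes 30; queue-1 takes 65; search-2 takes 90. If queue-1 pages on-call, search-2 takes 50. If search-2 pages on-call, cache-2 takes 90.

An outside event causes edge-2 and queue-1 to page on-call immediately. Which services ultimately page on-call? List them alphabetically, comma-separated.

Round 1 — edge-2, queue-1 page on-call (initial).
  app-a: +30 → 30 < 90
  db-r: +30 → 30 < 120
  search-2: +90+50 → 140 ≥ 110
Round 2 — search-2 pages on-call.
  cache-2: +90 → 90 ≥ 70
Round 3 — cache-2 pages on-call.
No further pages.

cache-2, edge-2, queue-1, search-2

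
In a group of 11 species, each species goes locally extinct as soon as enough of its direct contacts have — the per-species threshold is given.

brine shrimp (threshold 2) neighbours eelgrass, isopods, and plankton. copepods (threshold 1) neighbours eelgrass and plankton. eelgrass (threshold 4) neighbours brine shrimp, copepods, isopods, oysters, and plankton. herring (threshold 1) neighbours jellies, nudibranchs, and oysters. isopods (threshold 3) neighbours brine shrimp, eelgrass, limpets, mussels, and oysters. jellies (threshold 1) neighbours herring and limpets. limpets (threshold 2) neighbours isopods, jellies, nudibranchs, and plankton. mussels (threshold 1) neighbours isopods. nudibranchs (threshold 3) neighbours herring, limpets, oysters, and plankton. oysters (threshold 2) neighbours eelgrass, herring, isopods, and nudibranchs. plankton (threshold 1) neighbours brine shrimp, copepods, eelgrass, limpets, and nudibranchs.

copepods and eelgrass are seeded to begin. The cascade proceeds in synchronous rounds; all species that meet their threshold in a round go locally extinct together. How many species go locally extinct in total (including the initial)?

Round 1 — copepods, eelgrass go locally extinct (initial).
Round 2 — checking thresholds:
  brine shrimp: 1 of 3 neighbours < 2, holds.
  isopods: 1 of 5 neighbours < 3, holds.
  oysters: 1 of 4 neighbours < 2, holds.
  plankton: 2 of 5 neighbours ≥ 1, goes locally extinct.
Round 3 — checking thresholds:
  brine shrimp: 2 of 3 neighbours ≥ 2, goes locally extinct.
  isopods: 1 of 5 neighbours < 3, holds.
  limpets: 1 of 4 neighbours < 2, holds.
  nudibranchs: 1 of 4 neighbours < 3, holds.
  oysters: 1 of 4 neighbours < 2, holds.
Round 4 — no new extinctions; cascade stops.

4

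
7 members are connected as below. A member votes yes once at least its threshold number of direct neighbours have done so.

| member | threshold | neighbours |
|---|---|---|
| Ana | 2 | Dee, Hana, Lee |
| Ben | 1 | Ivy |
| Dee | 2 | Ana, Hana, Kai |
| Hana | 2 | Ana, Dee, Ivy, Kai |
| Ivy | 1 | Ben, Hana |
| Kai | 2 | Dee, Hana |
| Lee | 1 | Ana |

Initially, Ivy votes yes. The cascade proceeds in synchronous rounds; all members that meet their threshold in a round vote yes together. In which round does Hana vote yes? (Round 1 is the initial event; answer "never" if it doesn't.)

never

Round 1 — Ivy votes yes (initial).
Round 2 — checking thresholds:
  Ben: 1 of 1 neighbours ≥ 1, votes yes.
  Hana: 1 of 4 neighbours < 2, not yet.
Round 3 — no new yes votes; cascade stops.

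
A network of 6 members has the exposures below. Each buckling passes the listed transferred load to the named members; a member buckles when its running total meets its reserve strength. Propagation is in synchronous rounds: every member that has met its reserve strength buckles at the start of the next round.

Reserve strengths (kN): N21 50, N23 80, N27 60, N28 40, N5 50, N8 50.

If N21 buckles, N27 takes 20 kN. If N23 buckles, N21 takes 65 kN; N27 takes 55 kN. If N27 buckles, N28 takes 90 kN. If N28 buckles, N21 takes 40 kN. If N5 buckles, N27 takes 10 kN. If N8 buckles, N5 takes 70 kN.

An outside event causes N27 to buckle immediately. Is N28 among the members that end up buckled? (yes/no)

yes

Round 1 — N27 buckles (initial).
  N28: +90 → 90 ≥ 40
Round 2 — N28 buckles.
  N21: +40 → 40 < 50
No further bucklings.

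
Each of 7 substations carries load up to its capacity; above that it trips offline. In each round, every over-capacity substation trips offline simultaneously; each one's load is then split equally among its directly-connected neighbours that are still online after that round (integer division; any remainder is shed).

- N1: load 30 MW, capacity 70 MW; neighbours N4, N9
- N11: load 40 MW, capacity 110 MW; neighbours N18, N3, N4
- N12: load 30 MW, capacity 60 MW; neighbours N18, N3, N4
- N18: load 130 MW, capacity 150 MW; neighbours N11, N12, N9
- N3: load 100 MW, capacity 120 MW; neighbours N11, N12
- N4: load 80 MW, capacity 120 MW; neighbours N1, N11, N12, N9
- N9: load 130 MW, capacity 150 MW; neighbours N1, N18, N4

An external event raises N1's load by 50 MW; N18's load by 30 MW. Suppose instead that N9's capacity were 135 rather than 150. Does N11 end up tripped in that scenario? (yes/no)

With N9's capacity at 135:
Round 1 — N1 at 80 > 70; N18 at 160 > 150. N1, N18 trip offline.
  N1 sheds 80 MW to N4, N9: 40 each.
    N4: 80+40 = 120 ≤ 120
    N9: 130+40 = 170 > 135
  N18 sheds 160 MW to N11, N12, N9: 53 each (1 lost).
    N11: 40+53 = 93 ≤ 110
    N12: 30+53 = 83 > 60
    N9: 170+53 = 223 > 135
Round 2 — N12, N9 trip offline.
  N12 sheds 83 MW to N3, N4: 41 each (1 lost).
    N3: 100+41 = 141 > 120
    N4: 120+41 = 161 > 120
  N9 sheds 223 MW to N4: 223 each.
    N4: 161+223 = 384 > 120
Round 3 — N3, N4 trip offline.
  N3 sheds 141 MW to N11: 141 each.
    N11: 93+141 = 234 > 110
  N4 sheds 384 MW to N11: 384 each.
    N11: 234+384 = 618 > 110
Round 4 — N11 trips offline.
  N11 sheds 618 MW: no online neighbours, lost.
No further trips.

yes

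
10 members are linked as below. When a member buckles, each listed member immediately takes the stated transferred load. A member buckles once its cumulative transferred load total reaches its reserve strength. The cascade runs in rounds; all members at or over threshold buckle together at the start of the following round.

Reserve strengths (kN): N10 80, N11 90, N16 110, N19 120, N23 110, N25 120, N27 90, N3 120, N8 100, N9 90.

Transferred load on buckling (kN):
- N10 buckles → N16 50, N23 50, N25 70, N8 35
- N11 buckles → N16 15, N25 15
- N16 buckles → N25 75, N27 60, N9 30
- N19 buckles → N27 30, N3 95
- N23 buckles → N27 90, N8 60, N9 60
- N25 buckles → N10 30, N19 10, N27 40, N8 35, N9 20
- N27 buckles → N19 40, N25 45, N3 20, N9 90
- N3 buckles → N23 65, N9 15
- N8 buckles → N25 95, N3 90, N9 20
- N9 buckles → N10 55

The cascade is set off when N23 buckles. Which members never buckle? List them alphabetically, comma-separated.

N10, N11, N16, N19, N25, N3, N8

Round 1 — N23 buckles (initial).
  N27: +90 → 90 ≥ 90
  N8: +60 → 60 < 100
  N9: +60 → 60 < 90
Round 2 — N27 buckles.
  N19: +40 → 40 < 120
  N25: +45 → 45 < 120
  N3: +20 → 20 < 120
  N9: +90 → 150 ≥ 90
Round 3 — N9 buckles.
  N10: +55 → 55 < 80
No further bucklings.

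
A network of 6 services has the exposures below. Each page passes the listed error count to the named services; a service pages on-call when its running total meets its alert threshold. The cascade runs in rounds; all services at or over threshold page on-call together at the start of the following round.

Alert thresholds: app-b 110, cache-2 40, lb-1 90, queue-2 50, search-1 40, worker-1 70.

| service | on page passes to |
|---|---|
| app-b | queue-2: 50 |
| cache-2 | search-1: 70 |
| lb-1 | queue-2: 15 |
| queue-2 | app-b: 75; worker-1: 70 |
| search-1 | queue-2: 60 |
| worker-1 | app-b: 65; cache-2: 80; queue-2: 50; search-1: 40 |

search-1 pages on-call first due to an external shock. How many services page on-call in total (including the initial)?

Round 1 — search-1 pages on-call (initial).
  queue-2: +60 → 60 ≥ 50
Round 2 — queue-2 pages on-call.
  app-b: +75 → 75 < 110
  worker-1: +70 → 70 ≥ 70
Round 3 — worker-1 pages on-call.
  app-b: +65 → 140 ≥ 110
  cache-2: +80 → 80 ≥ 40
Round 4 — app-b, cache-2 page on-call.
No further pages.

5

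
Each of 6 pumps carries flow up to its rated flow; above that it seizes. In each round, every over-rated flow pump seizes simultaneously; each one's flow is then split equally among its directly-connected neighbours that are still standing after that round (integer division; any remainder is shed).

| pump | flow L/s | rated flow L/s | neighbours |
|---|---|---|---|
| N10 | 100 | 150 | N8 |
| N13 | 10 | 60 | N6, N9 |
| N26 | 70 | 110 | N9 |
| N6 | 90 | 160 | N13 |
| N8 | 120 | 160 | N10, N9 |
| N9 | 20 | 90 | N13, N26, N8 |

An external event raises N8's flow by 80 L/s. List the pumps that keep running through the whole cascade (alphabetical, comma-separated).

Round 1 — N8 at 200 > 160. N8 seizes.
  N8 sheds 200 L/s to N10, N9: 100 each.
    N10: 100+100 = 200 > 150
    N9: 20+100 = 120 > 90
Round 2 — N10, N9 seize.
  N10 sheds 200 L/s: no online neighbours, lost.
  N9 sheds 120 L/s to N13, N26: 60 each.
    N13: 10+60 = 70 > 60
    N26: 70+60 = 130 > 110
Round 3 — N13, N26 seize.
  N13 sheds 70 L/s to N6: 70 each.
    N6: 90+70 = 160 ≤ 160
  N26 sheds 130 L/s: no online neighbours, lost.
No further seizures.

N6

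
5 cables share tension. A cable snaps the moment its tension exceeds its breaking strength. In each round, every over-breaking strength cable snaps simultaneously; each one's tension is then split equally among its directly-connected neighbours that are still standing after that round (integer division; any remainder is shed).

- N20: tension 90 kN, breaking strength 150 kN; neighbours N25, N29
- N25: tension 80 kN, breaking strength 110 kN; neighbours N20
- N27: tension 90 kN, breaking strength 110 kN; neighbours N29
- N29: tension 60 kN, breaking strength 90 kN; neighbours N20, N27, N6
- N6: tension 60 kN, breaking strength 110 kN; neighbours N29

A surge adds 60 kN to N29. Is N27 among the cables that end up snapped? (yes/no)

yes

Round 1 — N29 at 120 > 90. N29 snaps.
  N29 sheds 120 kN to N20, N27, N6: 40 each.
    N20: 90+40 = 130 ≤ 150
    N27: 90+40 = 130 > 110
    N6: 60+40 = 100 ≤ 110
Round 2 — N27 snaps.
  N27 sheds 130 kN: no online neighbours, lost.
No further breaks.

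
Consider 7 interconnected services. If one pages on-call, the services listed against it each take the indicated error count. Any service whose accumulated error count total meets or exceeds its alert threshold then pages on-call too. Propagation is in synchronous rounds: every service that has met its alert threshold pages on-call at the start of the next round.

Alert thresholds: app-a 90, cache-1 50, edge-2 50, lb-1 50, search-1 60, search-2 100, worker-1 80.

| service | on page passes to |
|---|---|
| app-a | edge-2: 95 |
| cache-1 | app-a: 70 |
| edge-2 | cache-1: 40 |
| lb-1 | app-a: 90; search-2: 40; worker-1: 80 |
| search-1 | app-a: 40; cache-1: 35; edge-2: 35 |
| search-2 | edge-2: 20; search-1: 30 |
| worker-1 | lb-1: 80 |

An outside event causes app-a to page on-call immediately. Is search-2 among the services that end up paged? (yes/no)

Round 1 — app-a pages on-call (initial).
  edge-2: +95 → 95 ≥ 50
Round 2 — edge-2 pages on-call.
  cache-1: +40 → 40 < 50
No further pages.

no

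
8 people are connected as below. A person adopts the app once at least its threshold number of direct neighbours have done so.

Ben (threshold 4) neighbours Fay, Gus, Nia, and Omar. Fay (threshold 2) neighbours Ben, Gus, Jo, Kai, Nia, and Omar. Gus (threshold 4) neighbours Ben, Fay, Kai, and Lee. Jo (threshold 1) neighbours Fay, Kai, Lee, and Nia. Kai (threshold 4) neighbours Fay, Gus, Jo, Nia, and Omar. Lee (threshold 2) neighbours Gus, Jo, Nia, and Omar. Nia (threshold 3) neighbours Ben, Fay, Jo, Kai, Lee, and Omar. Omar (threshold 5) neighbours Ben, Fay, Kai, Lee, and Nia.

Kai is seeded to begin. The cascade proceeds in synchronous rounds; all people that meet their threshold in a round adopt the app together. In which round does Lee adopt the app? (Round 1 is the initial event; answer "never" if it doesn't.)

5

Round 1 — Kai adopts the app (initial).
Round 2 — checking thresholds:
  Fay: 1 of 6 neighbours < 2, holds.
  Gus: 1 of 4 neighbours < 4, holds.
  Jo: 1 of 4 neighbours ≥ 1, adopts the app.
  Nia: 1 of 6 neighbours < 3, holds.
  Omar: 1 of 5 neighbours < 5, holds.
Round 3 — checking thresholds:
  Fay: 2 of 6 neighbours ≥ 2, adopts the app.
  Gus: 1 of 4 neighbours < 4, holds.
  Lee: 1 of 4 neighbours < 2, holds.
  Nia: 2 of 6 neighbours < 3, holds.
  Omar: 1 of 5 neighbours < 5, holds.
Round 4 — checking thresholds:
  Ben: 1 of 4 neighbours < 4, holds.
  Gus: 2 of 4 neighbours < 4, holds.
  Lee: 1 of 4 neighbours < 2, holds.
  Nia: 3 of 6 neighbours ≥ 3, adopts the app.
  Omar: 2 of 5 neighbours < 5, holds.
Round 5 — checking thresholds:
  Ben: 2 of 4 neighbours < 4, holds.
  Gus: 2 of 4 neighbours < 4, holds.
  Lee: 2 of 4 neighbours ≥ 2, adopts the app.
  Omar: 3 of 5 neighbours < 5, holds.
Round 6 — no new adoptions; cascade stops.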